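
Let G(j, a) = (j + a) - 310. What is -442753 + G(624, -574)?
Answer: -443013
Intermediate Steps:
G(j, a) = -310 + a + j (G(j, a) = (a + j) - 310 = -310 + a + j)
-442753 + G(624, -574) = -442753 + (-310 - 574 + 624) = -442753 - 260 = -443013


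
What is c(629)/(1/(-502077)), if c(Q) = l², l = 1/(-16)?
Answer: -502077/256 ≈ -1961.2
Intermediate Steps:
l = -1/16 ≈ -0.062500
c(Q) = 1/256 (c(Q) = (-1/16)² = 1/256)
c(629)/(1/(-502077)) = 1/(256*(1/(-502077))) = 1/(256*(-1/502077)) = (1/256)*(-502077) = -502077/256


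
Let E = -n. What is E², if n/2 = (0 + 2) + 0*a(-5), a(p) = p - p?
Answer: 16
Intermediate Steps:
a(p) = 0
n = 4 (n = 2*((0 + 2) + 0*0) = 2*(2 + 0) = 2*2 = 4)
E = -4 (E = -1*4 = -4)
E² = (-4)² = 16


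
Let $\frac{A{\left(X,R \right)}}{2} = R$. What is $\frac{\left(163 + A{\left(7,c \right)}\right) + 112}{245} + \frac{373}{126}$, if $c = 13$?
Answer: $\frac{377}{90} \approx 4.1889$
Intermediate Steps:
$A{\left(X,R \right)} = 2 R$
$\frac{\left(163 + A{\left(7,c \right)}\right) + 112}{245} + \frac{373}{126} = \frac{\left(163 + 2 \cdot 13\right) + 112}{245} + \frac{373}{126} = \left(\left(163 + 26\right) + 112\right) \frac{1}{245} + 373 \cdot \frac{1}{126} = \left(189 + 112\right) \frac{1}{245} + \frac{373}{126} = 301 \cdot \frac{1}{245} + \frac{373}{126} = \frac{43}{35} + \frac{373}{126} = \frac{377}{90}$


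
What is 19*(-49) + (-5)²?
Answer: -906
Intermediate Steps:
19*(-49) + (-5)² = -931 + 25 = -906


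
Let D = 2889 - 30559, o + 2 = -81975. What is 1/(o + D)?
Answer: -1/109647 ≈ -9.1202e-6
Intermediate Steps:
o = -81977 (o = -2 - 81975 = -81977)
D = -27670
1/(o + D) = 1/(-81977 - 27670) = 1/(-109647) = -1/109647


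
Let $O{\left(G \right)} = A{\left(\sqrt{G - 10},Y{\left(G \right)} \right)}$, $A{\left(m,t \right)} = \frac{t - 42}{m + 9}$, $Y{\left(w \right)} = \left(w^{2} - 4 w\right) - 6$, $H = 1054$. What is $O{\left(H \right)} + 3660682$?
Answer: $\frac{390586322}{107} + \frac{737768 \sqrt{29}}{107} \approx 3.6875 \cdot 10^{6}$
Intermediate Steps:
$Y{\left(w \right)} = -6 + w^{2} - 4 w$
$A{\left(m,t \right)} = \frac{-42 + t}{9 + m}$
$O{\left(G \right)} = \frac{-48 + G^{2} - 4 G}{9 + \sqrt{-10 + G}}$ ($O{\left(G \right)} = \frac{-42 - \left(6 - G^{2} + 4 G\right)}{9 + \sqrt{G - 10}} = \frac{-48 + G^{2} - 4 G}{9 + \sqrt{-10 + G}}$)
$O{\left(H \right)} + 3660682 = \frac{-48 + 1054^{2} - 4216}{9 + \sqrt{-10 + 1054}} + 3660682 = \frac{-48 + 1110916 - 4216}{9 + \sqrt{1044}} + 3660682 = \frac{1}{9 + 6 \sqrt{29}} \cdot 1106652 + 3660682 = \frac{1106652}{9 + 6 \sqrt{29}} + 3660682 = 3660682 + \frac{1106652}{9 + 6 \sqrt{29}}$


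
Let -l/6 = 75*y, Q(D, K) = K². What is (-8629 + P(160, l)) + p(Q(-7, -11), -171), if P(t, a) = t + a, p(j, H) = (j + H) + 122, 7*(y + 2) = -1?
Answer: -52029/7 ≈ -7432.7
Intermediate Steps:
y = -15/7 (y = -2 + (⅐)*(-1) = -2 - ⅐ = -15/7 ≈ -2.1429)
p(j, H) = 122 + H + j (p(j, H) = (H + j) + 122 = 122 + H + j)
l = 6750/7 (l = -450*(-15)/7 = -6*(-1125/7) = 6750/7 ≈ 964.29)
P(t, a) = a + t
(-8629 + P(160, l)) + p(Q(-7, -11), -171) = (-8629 + (6750/7 + 160)) + (122 - 171 + (-11)²) = (-8629 + 7870/7) + (122 - 171 + 121) = -52533/7 + 72 = -52029/7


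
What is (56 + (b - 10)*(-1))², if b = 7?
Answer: 3481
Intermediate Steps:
(56 + (b - 10)*(-1))² = (56 + (7 - 10)*(-1))² = (56 - 3*(-1))² = (56 + 3)² = 59² = 3481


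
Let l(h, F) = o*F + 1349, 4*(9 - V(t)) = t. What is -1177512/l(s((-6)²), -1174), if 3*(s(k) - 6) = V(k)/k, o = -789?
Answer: -1177512/927635 ≈ -1.2694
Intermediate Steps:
V(t) = 9 - t/4
s(k) = 6 + (9 - k/4)/(3*k) (s(k) = 6 + ((9 - k/4)/k)/3 = 6 + (9 - k/4)/(3*k))
l(h, F) = 1349 - 789*F (l(h, F) = -789*F + 1349 = 1349 - 789*F)
-1177512/l(s((-6)²), -1174) = -1177512/(1349 - 789*(-1174)) = -1177512/(1349 + 926286) = -1177512/927635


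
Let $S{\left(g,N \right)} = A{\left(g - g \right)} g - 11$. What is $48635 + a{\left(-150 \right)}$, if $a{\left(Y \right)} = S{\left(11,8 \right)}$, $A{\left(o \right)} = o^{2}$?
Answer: $48624$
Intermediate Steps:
$S{\left(g,N \right)} = -11$ ($S{\left(g,N \right)} = \left(g - g\right)^{2} g - 11 = 0^{2} g - 11 = 0 g - 11 = 0 - 11 = -11$)
$a{\left(Y \right)} = -11$
$48635 + a{\left(-150 \right)} = 48635 - 11 = 48624$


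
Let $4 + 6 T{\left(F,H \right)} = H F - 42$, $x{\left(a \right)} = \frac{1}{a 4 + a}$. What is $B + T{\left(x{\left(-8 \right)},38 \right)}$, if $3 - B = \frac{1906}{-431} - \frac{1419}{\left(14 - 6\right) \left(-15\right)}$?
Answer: $- \frac{105403}{8620} \approx -12.228$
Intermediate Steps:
$x{\left(a \right)} = \frac{1}{5 a}$ ($x{\left(a \right)} = \frac{1}{4 a + a} = \frac{1}{5 a}$)
$B = - \frac{75903}{17240}$ ($B = 3 - \left(\frac{1906}{-431} - \frac{1419}{\left(14 - 6\right) \left(-15\right)}\right) = 3 - \left(1906 \left(- \frac{1}{431}\right) - \frac{1419}{8 \left(-15\right)}\right) = 3 - \left(- \frac{1906}{431} - \frac{1419}{-120}\right) = 3 - \left(- \frac{1906}{431} - - \frac{473}{40}\right) = 3 - \left(- \frac{1906}{431} + \frac{473}{40}\right) = 3 - \frac{127623}{17240} = - \frac{75903}{17240} \approx -4.4027$)
$T{\left(F,H \right)} = - \frac{23}{3} + \frac{F H}{6}$ ($T{\left(F,H \right)} = - \frac{2}{3} + \frac{H F - 42}{6} = - \frac{2}{3} + \frac{F H - 42}{6} = - \frac{2}{3} + \frac{-42 + F H}{6} = - \frac{2}{3} + \left(-7 + \frac{F H}{6}\right) = - \frac{23}{3} + \frac{F H}{6}$)
$B + T{\left(x{\left(-8 \right)},38 \right)} = - \frac{75903}{17240} - \left(\frac{23}{3} - \frac{1}{6} \frac{1}{5 \left(-8\right)} 38\right) = - \frac{75903}{17240} - \left(\frac{23}{3} - \frac{1}{6} \cdot \frac{1}{5} \left(- \frac{1}{8}\right) 38\right) = - \frac{75903}{17240} - \left(\frac{23}{3} + \frac{1}{240} \cdot 38\right) = - \frac{75903}{17240} - \frac{313}{40} = - \frac{105403}{8620}$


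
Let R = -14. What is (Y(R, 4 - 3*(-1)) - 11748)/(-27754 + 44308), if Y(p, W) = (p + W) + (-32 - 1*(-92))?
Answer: -11695/16554 ≈ -0.70648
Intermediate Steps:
Y(p, W) = 60 + W + p (Y(p, W) = (W + p) + (-32 + 92) = (W + p) + 60 = 60 + W + p)
(Y(R, 4 - 3*(-1)) - 11748)/(-27754 + 44308) = ((60 + (4 - 3*(-1)) - 14) - 11748)/(-27754 + 44308) = ((60 + (4 + 3) - 14) - 11748)/16554 = ((60 + 7 - 14) - 11748)*(1/16554) = (53 - 11748)*(1/16554) = -11695*1/16554 = -11695/16554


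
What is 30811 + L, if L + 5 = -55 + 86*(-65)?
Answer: 25161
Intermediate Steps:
L = -5650 (L = -5 + (-55 + 86*(-65)) = -5 + (-55 - 5590) = -5 - 5645 = -5650)
30811 + L = 30811 - 5650 = 25161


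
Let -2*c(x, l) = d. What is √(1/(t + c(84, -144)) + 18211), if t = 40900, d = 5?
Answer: √121839275660865/81795 ≈ 134.95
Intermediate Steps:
c(x, l) = -5/2 (c(x, l) = -½*5 = -5/2)
√(1/(t + c(84, -144)) + 18211) = √(1/(40900 - 5/2) + 18211) = √(1/(81795/2) + 18211) = √(2/81795 + 18211) = √(1489568747/81795) = √121839275660865/81795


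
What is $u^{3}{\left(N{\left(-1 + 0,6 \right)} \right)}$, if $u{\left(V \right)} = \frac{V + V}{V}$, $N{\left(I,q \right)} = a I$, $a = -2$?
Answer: $8$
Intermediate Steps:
$N{\left(I,q \right)} = - 2 I$
$u{\left(V \right)} = 2$ ($u{\left(V \right)} = \frac{2 V}{V} = 2$)
$u^{3}{\left(N{\left(-1 + 0,6 \right)} \right)} = 2^{3} = 8$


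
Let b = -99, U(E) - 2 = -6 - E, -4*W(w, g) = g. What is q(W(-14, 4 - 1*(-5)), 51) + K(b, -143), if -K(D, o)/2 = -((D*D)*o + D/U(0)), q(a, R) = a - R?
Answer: -11212359/4 ≈ -2.8031e+6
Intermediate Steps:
W(w, g) = -g/4
U(E) = -4 - E (U(E) = 2 + (-6 - E) = -4 - E)
K(D, o) = -D/2 + 2*o*D² (K(D, o) = -(-2)*((D*D)*o + D/(-4 - 1*0)) = -(-2)*(D²*o + D/(-4 + 0)) = -(-2)*(o*D² + D/(-4)) = -(-2)*(o*D² + D*(-¼)) = -(-2)*(o*D² - D/4) = -(-2)*(-D/4 + o*D²) = -2*(D/4 - o*D²) = -D/2 + 2*o*D²)
q(W(-14, 4 - 1*(-5)), 51) + K(b, -143) = (-(4 - 1*(-5))/4 - 1*51) + (½)*(-99)*(-1 + 4*(-99)*(-143)) = (-(4 + 5)/4 - 51) + (½)*(-99)*(-1 + 56628) = (-¼*9 - 51) + (½)*(-99)*56627 = (-9/4 - 51) - 5606073/2 = -213/4 - 5606073/2 = -11212359/4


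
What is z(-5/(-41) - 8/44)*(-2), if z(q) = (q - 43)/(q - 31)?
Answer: -4855/1751 ≈ -2.7727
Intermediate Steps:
z(q) = (-43 + q)/(-31 + q)
z(-5/(-41) - 8/44)*(-2) = ((-43 + (-5/(-41) - 8/44))/(-31 + (-5/(-41) - 8/44)))*(-2) = ((-43 + (-5*(-1/41) - 8*1/44))/(-31 + (-5*(-1/41) - 8*1/44)))*(-2) = ((-43 + (5/41 - 2/11))/(-31 + (5/41 - 2/11)))*(-2) = ((-43 - 27/451)/(-31 - 27/451))*(-2) = (-19420/451/(-14008/451))*(-2) = -451/14008*(-19420/451)*(-2) = (4855/3502)*(-2) = -4855/1751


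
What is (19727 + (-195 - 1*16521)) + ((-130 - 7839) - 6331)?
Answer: -11289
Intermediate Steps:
(19727 + (-195 - 1*16521)) + ((-130 - 7839) - 6331) = (19727 + (-195 - 16521)) + (-7969 - 6331) = (19727 - 16716) - 14300 = 3011 - 14300 = -11289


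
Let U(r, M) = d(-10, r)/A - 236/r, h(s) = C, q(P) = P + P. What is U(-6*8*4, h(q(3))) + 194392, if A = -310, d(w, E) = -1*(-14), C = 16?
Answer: 1446285289/7440 ≈ 1.9439e+5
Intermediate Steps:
d(w, E) = 14
q(P) = 2*P
h(s) = 16
U(r, M) = -7/155 - 236/r (U(r, M) = 14/(-310) - 236/r = 14*(-1/310) - 236/r = -7/155 - 236/r)
U(-6*8*4, h(q(3))) + 194392 = (-7/155 - 236/(-6*8*4)) + 194392 = (-7/155 - 236/((-48*4))) + 194392 = (-7/155 - 236/(-192)) + 194392 = (-7/155 - 236*(-1/192)) + 194392 = (-7/155 + 59/48) + 194392 = 8809/7440 + 194392 = 1446285289/7440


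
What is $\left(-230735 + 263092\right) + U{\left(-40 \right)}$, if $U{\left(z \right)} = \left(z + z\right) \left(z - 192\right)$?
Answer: $50917$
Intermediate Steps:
$U{\left(z \right)} = 2 z \left(-192 + z\right)$
$\left(-230735 + 263092\right) + U{\left(-40 \right)} = \left(-230735 + 263092\right) + 2 \left(-40\right) \left(-192 - 40\right) = 32357 + 2 \left(-40\right) \left(-232\right) = 32357 + 18560 = 50917$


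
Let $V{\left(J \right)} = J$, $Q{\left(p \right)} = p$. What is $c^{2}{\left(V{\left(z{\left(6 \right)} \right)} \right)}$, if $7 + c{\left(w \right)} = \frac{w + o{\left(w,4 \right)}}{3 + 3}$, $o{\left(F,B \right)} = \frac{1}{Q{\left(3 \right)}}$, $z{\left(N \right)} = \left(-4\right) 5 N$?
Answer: $\frac{235225}{324} \approx 726.0$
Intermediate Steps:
$z{\left(N \right)} = - 20 N$
$o{\left(F,B \right)} = \frac{1}{3}$
$c{\left(w \right)} = - \frac{125}{18} + \frac{w}{6}$ ($c{\left(w \right)} = -7 + \frac{w + \frac{1}{3}}{3 + 3} = -7 + \frac{\frac{1}{3} + w}{6} = -7 + \left(\frac{1}{3} + w\right) \frac{1}{6} = -7 + \left(\frac{1}{18} + \frac{w}{6}\right) = - \frac{125}{18} + \frac{w}{6}$)
$c^{2}{\left(V{\left(z{\left(6 \right)} \right)} \right)} = \left(- \frac{125}{18} + \frac{\left(-20\right) 6}{6}\right)^{2} = \left(- \frac{125}{18} + \frac{1}{6} \left(-120\right)\right)^{2} = \left(- \frac{125}{18} - 20\right)^{2} = \left(- \frac{485}{18}\right)^{2} = \frac{235225}{324}$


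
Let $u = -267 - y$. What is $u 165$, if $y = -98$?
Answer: $-27885$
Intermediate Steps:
$u = -169$ ($u = -267 - -98 = -267 + 98 = -169$)
$u 165 = \left(-169\right) 165 = -27885$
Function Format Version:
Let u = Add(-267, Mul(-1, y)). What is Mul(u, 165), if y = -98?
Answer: -27885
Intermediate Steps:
u = -169 (u = Add(-267, Mul(-1, -98)) = Add(-267, 98) = -169)
Mul(u, 165) = Mul(-169, 165) = -27885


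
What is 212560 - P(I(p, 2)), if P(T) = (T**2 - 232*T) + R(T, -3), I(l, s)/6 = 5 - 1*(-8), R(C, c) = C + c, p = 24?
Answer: 224497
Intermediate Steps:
I(l, s) = 78 (I(l, s) = 6*(5 - 1*(-8)) = 6*(5 + 8) = 6*13 = 78)
P(T) = -3 + T**2 - 231*T (P(T) = (T**2 - 232*T) + (T - 3) = (T**2 - 232*T) + (-3 + T) = -3 + T**2 - 231*T)
212560 - P(I(p, 2)) = 212560 - (-3 + 78**2 - 231*78) = 212560 - (-3 + 6084 - 18018) = 212560 - 1*(-11937) = 212560 + 11937 = 224497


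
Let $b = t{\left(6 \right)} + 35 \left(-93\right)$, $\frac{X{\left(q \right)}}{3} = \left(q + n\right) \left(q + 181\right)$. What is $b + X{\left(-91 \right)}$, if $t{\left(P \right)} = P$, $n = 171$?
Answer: $18351$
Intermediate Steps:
$X{\left(q \right)} = 3 \left(171 + q\right) \left(181 + q\right)$ ($X{\left(q \right)} = 3 \left(q + 171\right) \left(q + 181\right) = 3 \left(171 + q\right) \left(181 + q\right)$)
$b = -3249$ ($b = 6 + 35 \left(-93\right) = 6 - 3255 = -3249$)
$b + X{\left(-91 \right)} = -3249 + \left(92853 + 3 \left(-91\right)^{2} + 1056 \left(-91\right)\right) = -3249 + \left(92853 + 3 \cdot 8281 - 96096\right) = -3249 + \left(92853 + 24843 - 96096\right) = -3249 + 21600 = 18351$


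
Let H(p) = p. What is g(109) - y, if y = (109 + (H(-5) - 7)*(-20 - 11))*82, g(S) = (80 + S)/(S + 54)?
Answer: -6428857/163 ≈ -39441.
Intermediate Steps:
g(S) = (80 + S)/(54 + S)
y = 39442 (y = (109 + (-5 - 7)*(-20 - 11))*82 = (109 - 12*(-31))*82 = (109 + 372)*82 = 481*82 = 39442)
g(109) - y = (80 + 109)/(54 + 109) - 1*39442 = 189/163 - 39442 = -6428857/163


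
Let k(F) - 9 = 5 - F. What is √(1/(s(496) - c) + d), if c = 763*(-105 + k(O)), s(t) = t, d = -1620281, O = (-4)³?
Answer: 4*I*√155960248918/1241 ≈ 1272.9*I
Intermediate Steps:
O = -64
k(F) = 14 - F (k(F) = 9 + (5 - F) = 14 - F)
c = -20601 (c = 763*(-105 + (14 - 1*(-64))) = 763*(-105 + (14 + 64)) = 763*(-105 + 78) = 763*(-27) = -20601)
√(1/(s(496) - c) + d) = √(1/(496 - 1*(-20601)) - 1620281) = √(1/(496 + 20601) - 1620281) = √(1/21097 - 1620281) = √(-34183068256/21097) = 4*I*√155960248918/1241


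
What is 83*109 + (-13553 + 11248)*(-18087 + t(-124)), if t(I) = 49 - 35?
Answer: 41667312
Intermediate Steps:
t(I) = 14
83*109 + (-13553 + 11248)*(-18087 + t(-124)) = 83*109 + (-13553 + 11248)*(-18087 + 14) = 9047 - 2305*(-18073) = 9047 + 41658265 = 41667312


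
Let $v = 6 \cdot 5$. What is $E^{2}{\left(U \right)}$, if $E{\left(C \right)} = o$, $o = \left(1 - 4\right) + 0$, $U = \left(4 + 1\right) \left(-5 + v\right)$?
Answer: $9$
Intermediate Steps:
$v = 30$
$U = 125$ ($U = \left(4 + 1\right) \left(-5 + 30\right) = 5 \cdot 25 = 125$)
$o = -3$ ($o = -3 + 0 = -3$)
$E{\left(C \right)} = -3$
$E^{2}{\left(U \right)} = \left(-3\right)^{2} = 9$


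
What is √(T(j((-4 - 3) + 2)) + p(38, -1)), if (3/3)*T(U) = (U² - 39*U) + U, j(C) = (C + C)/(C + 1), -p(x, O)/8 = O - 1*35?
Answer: √797/2 ≈ 14.116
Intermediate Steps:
p(x, O) = 280 - 8*O (p(x, O) = -8*(O - 1*35) = -8*(O - 35) = -8*(-35 + O) = 280 - 8*O)
j(C) = 2*C/(1 + C) (j(C) = (2*C)/(1 + C) = 2*C/(1 + C))
T(U) = U² - 38*U (T(U) = (U² - 39*U) + U = U² - 38*U)
√(T(j((-4 - 3) + 2)) + p(38, -1)) = √((2*((-4 - 3) + 2)/(1 + ((-4 - 3) + 2)))*(-38 + 2*((-4 - 3) + 2)/(1 + ((-4 - 3) + 2))) + (280 - 8*(-1))) = √((2*(-7 + 2)/(1 + (-7 + 2)))*(-38 + 2*(-7 + 2)/(1 + (-7 + 2))) + (280 + 8)) = √((2*(-5)/(1 - 5))*(-38 + 2*(-5)/(1 - 5)) + 288) = √((2*(-5)/(-4))*(-38 + 2*(-5)/(-4)) + 288) = √((2*(-5)*(-¼))*(-38 + 2*(-5)*(-¼)) + 288) = √(5*(-38 + 5/2)/2 + 288) = √((5/2)*(-71/2) + 288) = √(-355/4 + 288) = √(797/4) = √797/2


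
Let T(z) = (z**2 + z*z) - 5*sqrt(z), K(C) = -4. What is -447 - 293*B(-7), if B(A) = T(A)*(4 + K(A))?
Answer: -447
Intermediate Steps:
T(z) = -5*sqrt(z) + 2*z**2 (T(z) = (z**2 + z**2) - 5*sqrt(z) = 2*z**2 - 5*sqrt(z) = -5*sqrt(z) + 2*z**2)
B(A) = 0 (B(A) = (-5*sqrt(A) + 2*A**2)*(4 - 4) = (-5*sqrt(A) + 2*A**2)*0 = 0)
-447 - 293*B(-7) = -447 - 293*0 = -447 + 0 = -447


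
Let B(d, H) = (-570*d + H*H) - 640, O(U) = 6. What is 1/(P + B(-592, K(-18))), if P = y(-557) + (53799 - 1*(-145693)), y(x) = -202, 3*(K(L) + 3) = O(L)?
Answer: 1/536091 ≈ 1.8654e-6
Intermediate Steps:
K(L) = -1 (K(L) = -3 + (⅓)*6 = -3 + 2 = -1)
B(d, H) = -640 + H² - 570*d (B(d, H) = (-570*d + H²) - 640 = (H² - 570*d) - 640 = -640 + H² - 570*d)
P = 199290 (P = -202 + (53799 - 1*(-145693)) = -202 + (53799 + 145693) = -202 + 199492 = 199290)
1/(P + B(-592, K(-18))) = 1/(199290 + (-640 + (-1)² - 570*(-592))) = 1/(199290 + (-640 + 1 + 337440)) = 1/(199290 + 336801) = 1/536091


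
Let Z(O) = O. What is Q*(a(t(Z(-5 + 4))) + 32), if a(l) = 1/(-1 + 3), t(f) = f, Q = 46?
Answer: 1495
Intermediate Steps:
a(l) = 1/2
Q*(a(t(Z(-5 + 4))) + 32) = 46*(1/2 + 32) = 46*(65/2) = 1495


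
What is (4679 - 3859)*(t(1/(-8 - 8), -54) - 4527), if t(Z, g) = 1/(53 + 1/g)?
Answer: -10620388260/2861 ≈ -3.7121e+6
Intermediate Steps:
(4679 - 3859)*(t(1/(-8 - 8), -54) - 4527) = (4679 - 3859)*(-54/(1 + 53*(-54)) - 4527) = 820*(-54/(1 - 2862) - 4527) = 820*(-54/(-2861) - 4527) = 820*(-54*(-1/2861) - 4527) = 820*(54/2861 - 4527) = 820*(-12951693/2861) = -10620388260/2861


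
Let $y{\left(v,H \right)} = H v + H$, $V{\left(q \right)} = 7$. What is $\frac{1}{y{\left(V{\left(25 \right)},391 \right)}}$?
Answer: $\frac{1}{3128} \approx 0.00031969$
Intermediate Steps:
$y{\left(v,H \right)} = H + H v$
$\frac{1}{y{\left(V{\left(25 \right)},391 \right)}} = \frac{1}{391 \left(1 + 7\right)} = \frac{1}{391 \cdot 8} = \frac{1}{3128}$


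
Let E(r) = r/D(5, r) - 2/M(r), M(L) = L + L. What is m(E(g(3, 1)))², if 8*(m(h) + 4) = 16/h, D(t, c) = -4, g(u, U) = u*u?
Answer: 169744/7225 ≈ 23.494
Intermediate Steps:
g(u, U) = u²
M(L) = 2*L
E(r) = -1/r - r/4 (E(r) = r/(-4) - 2*1/(2*r) = r*(-¼) - 1/r = -r/4 - 1/r = -1/r - r/4)
m(h) = -4 + 2/h (m(h) = -4 + (16/h)/8 = -4 + 2/h)
m(E(g(3, 1)))² = (-4 + 2/(-1/(3²) - ¼*3²))² = (-4 + 2/(-1/9 - ¼*9))² = (-4 + 2/(-1*⅑ - 9/4))² = (-4 + 2/(-⅑ - 9/4))² = (-4 + 2/(-85/36))² = (-4 + 2*(-36/85))² = (-4 - 72/85)² = (-412/85)² = 169744/7225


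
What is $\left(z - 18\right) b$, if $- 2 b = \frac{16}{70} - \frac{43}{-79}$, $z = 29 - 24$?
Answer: $\frac{27781}{5530} \approx 5.0237$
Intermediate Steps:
$z = 5$ ($z = 29 - 24 = 5$)
$b = - \frac{2137}{5530}$ ($b = - \frac{\frac{16}{70} - \frac{43}{-79}}{2} = - \frac{16 \cdot \frac{1}{70} - - \frac{43}{79}}{2} = - \frac{\frac{8}{35} + \frac{43}{79}}{2} = \left(- \frac{1}{2}\right) \frac{2137}{2765} = - \frac{2137}{5530} \approx -0.38644$)
$\left(z - 18\right) b = \left(5 - 18\right) \left(- \frac{2137}{5530}\right) = \left(-13\right) \left(- \frac{2137}{5530}\right) = \frac{27781}{5530}$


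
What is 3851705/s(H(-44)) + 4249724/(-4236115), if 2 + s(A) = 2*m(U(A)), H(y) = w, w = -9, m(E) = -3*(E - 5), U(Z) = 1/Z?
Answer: 48948430501961/364305890 ≈ 1.3436e+5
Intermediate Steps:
m(E) = 15 - 3*E (m(E) = -3*(-5 + E) = 15 - 3*E)
H(y) = -9
s(A) = 28 - 6/A (s(A) = -2 + 2*(15 - 3/A) = -2 + (30 - 6/A) = 28 - 6/A)
3851705/s(H(-44)) + 4249724/(-4236115) = 3851705/(28 - 6/(-9)) + 4249724/(-4236115) = 3851705/(28 - 6*(-1/9)) + 4249724*(-1/4236115) = 3851705/(28 + 2/3) - 4249724/4236115 = 3851705/(86/3) - 4249724/4236115 = 3851705*(3/86) - 4249724/4236115 = 11555115/86 - 4249724/4236115 = 48948430501961/364305890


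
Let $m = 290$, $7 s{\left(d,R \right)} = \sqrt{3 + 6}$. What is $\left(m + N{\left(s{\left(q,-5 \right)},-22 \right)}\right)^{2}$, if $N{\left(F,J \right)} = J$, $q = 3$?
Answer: $71824$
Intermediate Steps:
$s{\left(d,R \right)} = \frac{3}{7}$ ($s{\left(d,R \right)} = \frac{\sqrt{3 + 6}}{7} = \frac{\sqrt{9}}{7} = \frac{1}{7} \cdot 3 = \frac{3}{7}$)
$\left(m + N{\left(s{\left(q,-5 \right)},-22 \right)}\right)^{2} = \left(290 - 22\right)^{2} = 268^{2} = 71824$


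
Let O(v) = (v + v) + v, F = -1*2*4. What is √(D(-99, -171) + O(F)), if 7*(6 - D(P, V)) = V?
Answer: 3*√35/7 ≈ 2.5355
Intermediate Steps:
D(P, V) = 6 - V/7
F = -8 (F = -2*4 = -8)
O(v) = 3*v (O(v) = 2*v + v = 3*v)
√(D(-99, -171) + O(F)) = √((6 - ⅐*(-171)) + 3*(-8)) = √((6 + 171/7) - 24) = √(213/7 - 24) = √(45/7) = 3*√35/7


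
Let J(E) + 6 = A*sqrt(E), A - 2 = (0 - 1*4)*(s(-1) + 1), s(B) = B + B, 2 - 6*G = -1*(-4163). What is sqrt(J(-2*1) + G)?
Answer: sqrt(-2798 + 24*I*sqrt(2))/2 ≈ 0.16041 + 26.449*I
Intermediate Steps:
G = -1387/2 (G = 1/3 - (-1)*(-4163)/6 = 1/3 - 1/6*4163 = 1/3 - 4163/6 = -1387/2 ≈ -693.50)
s(B) = 2*B
A = 6 (A = 2 + (0 - 1*4)*(2*(-1) + 1) = 2 + (0 - 4)*(-2 + 1) = 2 - 4*(-1) = 2 + 4 = 6)
J(E) = -6 + 6*sqrt(E)
sqrt(J(-2*1) + G) = sqrt((-6 + 6*sqrt(-2*1)) - 1387/2) = sqrt((-6 + 6*sqrt(-2)) - 1387/2) = sqrt((-6 + 6*(I*sqrt(2))) - 1387/2) = sqrt((-6 + 6*I*sqrt(2)) - 1387/2) = sqrt(-1399/2 + 6*I*sqrt(2))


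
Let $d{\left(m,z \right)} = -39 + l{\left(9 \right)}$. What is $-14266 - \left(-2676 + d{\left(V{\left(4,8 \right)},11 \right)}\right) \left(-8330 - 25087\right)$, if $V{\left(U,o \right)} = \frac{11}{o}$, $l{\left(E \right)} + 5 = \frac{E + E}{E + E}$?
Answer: $-90875089$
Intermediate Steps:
$l{\left(E \right)} = -4$ ($l{\left(E \right)} = -5 + \frac{E + E}{E + E} = -5 + \frac{2 E}{2 E} = -5 + 2 E \frac{1}{2 E} = -5 + 1 = -4$)
$d{\left(m,z \right)} = -43$ ($d{\left(m,z \right)} = -39 - 4 = -43$)
$-14266 - \left(-2676 + d{\left(V{\left(4,8 \right)},11 \right)}\right) \left(-8330 - 25087\right) = -14266 - \left(-2676 - 43\right) \left(-8330 - 25087\right) = -14266 - \left(-2719\right) \left(-33417\right) = -14266 - 90860823 = -90875089$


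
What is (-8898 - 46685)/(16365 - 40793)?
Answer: 1793/788 ≈ 2.2754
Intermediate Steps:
(-8898 - 46685)/(16365 - 40793) = -55583/(-24428) = -55583*(-1/24428) = 1793/788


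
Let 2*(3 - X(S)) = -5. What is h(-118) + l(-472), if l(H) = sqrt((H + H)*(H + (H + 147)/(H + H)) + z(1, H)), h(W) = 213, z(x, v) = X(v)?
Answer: 213 + sqrt(1780994)/2 ≈ 880.27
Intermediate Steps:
X(S) = 11/2 (X(S) = 3 - 1/2*(-5) = 3 + 5/2 = 11/2)
z(x, v) = 11/2
l(H) = sqrt(11/2 + 2*H*(H + (147 + H)/(2*H))) (l(H) = sqrt((H + H)*(H + (H + 147)/(H + H)) + 11/2) = sqrt((2*H)*(H + (147 + H)/((2*H))) + 11/2) = sqrt((2*H)*(H + (147 + H)*(1/(2*H))) + 11/2) = sqrt((2*H)*(H + (147 + H)/(2*H)) + 11/2) = sqrt(2*H*(H + (147 + H)/(2*H)) + 11/2) = sqrt(11/2 + 2*H*(H + (147 + H)/(2*H))))
h(-118) + l(-472) = 213 + sqrt(610 + 4*(-472) + 8*(-472)**2)/2 = 213 + sqrt(610 - 1888 + 8*222784)/2 = 213 + sqrt(610 - 1888 + 1782272)/2 = 213 + sqrt(1780994)/2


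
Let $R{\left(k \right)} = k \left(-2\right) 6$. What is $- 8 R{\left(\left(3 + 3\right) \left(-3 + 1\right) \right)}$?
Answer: $-1152$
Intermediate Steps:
$R{\left(k \right)} = - 12 k$ ($R{\left(k \right)} = - 2 k 6 = - 12 k$)
$- 8 R{\left(\left(3 + 3\right) \left(-3 + 1\right) \right)} = - 8 \left(- 12 \left(3 + 3\right) \left(-3 + 1\right)\right) = - 8 \left(- 12 \cdot 6 \left(-2\right)\right) = - 8 \left(\left(-12\right) \left(-12\right)\right) = \left(-8\right) 144 = -1152$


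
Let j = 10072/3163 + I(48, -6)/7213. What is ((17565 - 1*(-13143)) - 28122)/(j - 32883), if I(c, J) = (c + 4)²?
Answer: -58998863334/750135202789 ≈ -0.078651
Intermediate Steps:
I(c, J) = (4 + c)²
j = 81202088/22814719 (j = 10072/3163 + (4 + 48)²/7213 = 10072*(1/3163) + 52²*(1/7213) = 10072/3163 + 2704*(1/7213) = 10072/3163 + 2704/7213 = 81202088/22814719 ≈ 3.5592)
((17565 - 1*(-13143)) - 28122)/(j - 32883) = ((17565 - 1*(-13143)) - 28122)/(81202088/22814719 - 32883) = ((17565 + 13143) - 28122)/(-750135202789/22814719) = (30708 - 28122)*(-22814719/750135202789) = 2586*(-22814719/750135202789) = -58998863334/750135202789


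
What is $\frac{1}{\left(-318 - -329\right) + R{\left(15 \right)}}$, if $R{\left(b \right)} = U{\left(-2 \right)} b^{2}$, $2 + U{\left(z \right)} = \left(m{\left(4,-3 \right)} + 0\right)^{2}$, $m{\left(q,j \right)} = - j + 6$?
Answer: $\frac{1}{17786} \approx 5.6224 \cdot 10^{-5}$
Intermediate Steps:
$m{\left(q,j \right)} = 6 - j$
$U{\left(z \right)} = 79$ ($U{\left(z \right)} = -2 + \left(\left(6 - -3\right) + 0\right)^{2} = -2 + \left(\left(6 + 3\right) + 0\right)^{2} = -2 + \left(9 + 0\right)^{2} = -2 + 9^{2} = -2 + 81 = 79$)
$R{\left(b \right)} = 79 b^{2}$
$\frac{1}{\left(-318 - -329\right) + R{\left(15 \right)}} = \frac{1}{\left(-318 - -329\right) + 79 \cdot 15^{2}} = \frac{1}{\left(-318 + 329\right) + 79 \cdot 225} = \frac{1}{11 + 17775} = \frac{1}{17786}$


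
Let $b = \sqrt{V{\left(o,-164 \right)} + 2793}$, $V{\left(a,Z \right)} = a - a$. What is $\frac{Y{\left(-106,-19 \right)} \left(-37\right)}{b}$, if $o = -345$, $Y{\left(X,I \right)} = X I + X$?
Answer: $- \frac{23532 \sqrt{57}}{133} \approx -1335.8$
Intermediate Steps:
$Y{\left(X,I \right)} = X + I X$ ($Y{\left(X,I \right)} = I X + X = X + I X$)
$V{\left(a,Z \right)} = 0$
$b = 7 \sqrt{57}$ ($b = \sqrt{0 + 2793} = \sqrt{2793} = 7 \sqrt{57} \approx 52.849$)
$\frac{Y{\left(-106,-19 \right)} \left(-37\right)}{b} = \frac{- 106 \left(1 - 19\right) \left(-37\right)}{7 \sqrt{57}} = \left(-106\right) \left(-18\right) \left(-37\right) \frac{\sqrt{57}}{399} = 1908 \left(-37\right) \frac{\sqrt{57}}{399} = - 70596 \frac{\sqrt{57}}{399} = - \frac{23532 \sqrt{57}}{133}$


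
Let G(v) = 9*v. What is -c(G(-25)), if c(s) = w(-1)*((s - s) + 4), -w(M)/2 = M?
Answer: -8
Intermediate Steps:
w(M) = -2*M
c(s) = 8 (c(s) = (-2*(-1))*((s - s) + 4) = 2*(0 + 4) = 2*4 = 8)
-c(G(-25)) = -1*8 = -8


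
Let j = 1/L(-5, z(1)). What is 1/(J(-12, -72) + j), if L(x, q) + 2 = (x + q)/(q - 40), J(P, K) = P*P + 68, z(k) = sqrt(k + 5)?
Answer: 594117/125636237 - 35*sqrt(6)/251272474 ≈ 0.0047285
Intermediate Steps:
z(k) = sqrt(5 + k)
J(P, K) = 68 + P**2 (J(P, K) = P**2 + 68 = 68 + P**2)
L(x, q) = -2 + (q + x)/(-40 + q) (L(x, q) = -2 + (x + q)/(q - 40) = -2 + (q + x)/(-40 + q))
j = (-40 + sqrt(6))/(75 - sqrt(6)) (j = 1/((80 - 5 - sqrt(5 + 1))/(-40 + sqrt(5 + 1))) = 1/((80 - 5 - sqrt(6))/(-40 + sqrt(6))) = 1/((75 - sqrt(6))/(-40 + sqrt(6))) = (-40 + sqrt(6))/(75 - sqrt(6)) ≈ -0.51758)
1/(J(-12, -72) + j) = 1/((68 + (-12)**2) + (-998/1873 + 35*sqrt(6)/5619)) = 1/((68 + 144) + (-998/1873 + 35*sqrt(6)/5619)) = 1/(212 + (-998/1873 + 35*sqrt(6)/5619)) = 1/(396078/1873 + 35*sqrt(6)/5619)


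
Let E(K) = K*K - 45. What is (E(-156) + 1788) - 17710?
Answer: 8369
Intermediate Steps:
E(K) = -45 + K² (E(K) = K² - 45 = -45 + K²)
(E(-156) + 1788) - 17710 = ((-45 + (-156)²) + 1788) - 17710 = ((-45 + 24336) + 1788) - 17710 = (24291 + 1788) - 17710 = 26079 - 17710 = 8369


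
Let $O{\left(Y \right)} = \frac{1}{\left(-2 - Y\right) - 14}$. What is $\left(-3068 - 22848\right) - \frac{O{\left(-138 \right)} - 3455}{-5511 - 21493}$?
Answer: $- \frac{85380372517}{3294488} \approx -25916.0$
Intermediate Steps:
$O{\left(Y \right)} = \frac{1}{-16 - Y}$
$\left(-3068 - 22848\right) - \frac{O{\left(-138 \right)} - 3455}{-5511 - 21493} = \left(-3068 - 22848\right) - \frac{- \frac{1}{16 - 138} - 3455}{-5511 - 21493} = \left(-3068 - 22848\right) - \frac{- \frac{1}{-122} - 3455}{-27004} = -25916 - \left(\left(-1\right) \left(- \frac{1}{122}\right) - 3455\right) \left(- \frac{1}{27004}\right) = -25916 - \left(\frac{1}{122} - 3455\right) \left(- \frac{1}{27004}\right) = -25916 - \left(- \frac{421509}{122}\right) \left(- \frac{1}{27004}\right) = -25916 - \frac{421509}{3294488} = - \frac{85380372517}{3294488}$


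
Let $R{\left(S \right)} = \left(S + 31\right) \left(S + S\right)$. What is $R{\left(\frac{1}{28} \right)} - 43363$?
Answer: $- \frac{16997427}{392} \approx -43361.0$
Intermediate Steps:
$R{\left(S \right)} = 2 S \left(31 + S\right)$ ($R{\left(S \right)} = \left(31 + S\right) 2 S = 2 S \left(31 + S\right)$)
$R{\left(\frac{1}{28} \right)} - 43363 = \frac{2 \left(31 + \frac{1}{28}\right)}{28} - 43363 = 2 \cdot \frac{1}{28} \left(31 + \frac{1}{28}\right) - 43363 = 2 \cdot \frac{1}{28} \cdot \frac{869}{28} - 43363 = \frac{869}{392} - 43363 = - \frac{16997427}{392}$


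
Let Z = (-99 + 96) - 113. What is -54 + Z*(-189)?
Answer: 21870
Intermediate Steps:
Z = -116 (Z = -3 - 113 = -116)
-54 + Z*(-189) = -54 - 116*(-189) = -54 + 21924 = 21870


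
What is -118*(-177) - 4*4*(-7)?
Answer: 20998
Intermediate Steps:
-118*(-177) - 4*4*(-7) = 20886 - 16*(-7) = 20886 + 112 = 20998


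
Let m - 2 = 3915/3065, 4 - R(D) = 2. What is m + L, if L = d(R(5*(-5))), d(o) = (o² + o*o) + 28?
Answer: 24077/613 ≈ 39.277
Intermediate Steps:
R(D) = 2 (R(D) = 4 - 1*2 = 4 - 2 = 2)
d(o) = 28 + 2*o² (d(o) = (o² + o²) + 28 = 2*o² + 28 = 28 + 2*o²)
m = 2009/613 (m = 2 + 3915/3065 = 2 + 3915*(1/3065) = 2 + 783/613 = 2009/613 ≈ 3.2773)
L = 36 (L = 28 + 2*2² = 28 + 2*4 = 28 + 8 = 36)
m + L = 2009/613 + 36 = 24077/613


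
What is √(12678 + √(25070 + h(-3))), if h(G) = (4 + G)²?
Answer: √(12678 + √25071) ≈ 113.30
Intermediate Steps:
√(12678 + √(25070 + h(-3))) = √(12678 + √(25070 + (4 - 3)²)) = √(12678 + √(25070 + 1²)) = √(12678 + √(25070 + 1)) = √(12678 + √25071)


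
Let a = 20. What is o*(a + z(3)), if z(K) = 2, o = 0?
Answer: 0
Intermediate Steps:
o*(a + z(3)) = 0*(20 + 2) = 0*22 = 0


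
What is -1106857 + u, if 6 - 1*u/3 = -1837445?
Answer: 4405496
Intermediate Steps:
u = 5512353 (u = 18 - 3*(-1837445) = 18 + 5512335 = 5512353)
-1106857 + u = -1106857 + 5512353 = 4405496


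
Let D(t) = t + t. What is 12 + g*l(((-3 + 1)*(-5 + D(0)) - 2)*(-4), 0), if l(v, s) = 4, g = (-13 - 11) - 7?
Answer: -112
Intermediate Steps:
D(t) = 2*t
g = -31 (g = -24 - 7 = -31)
12 + g*l(((-3 + 1)*(-5 + D(0)) - 2)*(-4), 0) = 12 - 31*4 = 12 - 124 = -112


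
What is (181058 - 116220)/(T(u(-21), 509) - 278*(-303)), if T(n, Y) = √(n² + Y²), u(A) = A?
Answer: 2730782046/3547553617 - 551123*√898/3547553617 ≈ 0.76511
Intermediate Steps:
T(n, Y) = √(Y² + n²)
(181058 - 116220)/(T(u(-21), 509) - 278*(-303)) = (181058 - 116220)/(√(509² + (-21)²) - 278*(-303)) = 64838/(√(259081 + 441) + 84234) = 64838/(√259522 + 84234) = 64838/(17*√898 + 84234) = 64838/(84234 + 17*√898)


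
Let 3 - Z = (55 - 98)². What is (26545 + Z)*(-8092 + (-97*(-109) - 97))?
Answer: 58882416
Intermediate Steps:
Z = -1846 (Z = 3 - (55 - 98)² = 3 - 1*(-43)² = 3 - 1*1849 = 3 - 1849 = -1846)
(26545 + Z)*(-8092 + (-97*(-109) - 97)) = (26545 - 1846)*(-8092 + (-97*(-109) - 97)) = 24699*(-8092 + (10573 - 97)) = 24699*(-8092 + 10476) = 24699*2384 = 58882416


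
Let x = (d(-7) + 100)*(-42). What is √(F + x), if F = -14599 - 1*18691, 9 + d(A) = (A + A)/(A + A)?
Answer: I*√37154 ≈ 192.75*I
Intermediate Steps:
d(A) = -8 (d(A) = -9 + (A + A)/(A + A) = -9 + (2*A)/((2*A)) = -9 + (2*A)*(1/(2*A)) = -9 + 1 = -8)
x = -3864 (x = (-8 + 100)*(-42) = 92*(-42) = -3864)
F = -33290 (F = -14599 - 18691 = -33290)
√(F + x) = √(-33290 - 3864) = √(-37154) = I*√37154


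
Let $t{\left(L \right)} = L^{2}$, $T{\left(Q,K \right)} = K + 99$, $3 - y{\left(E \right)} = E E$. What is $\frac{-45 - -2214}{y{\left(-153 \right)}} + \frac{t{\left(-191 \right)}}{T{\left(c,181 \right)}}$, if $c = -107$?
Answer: $\frac{142211161}{1092280} \approx 130.2$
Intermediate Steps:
$y{\left(E \right)} = 3 - E^{2}$ ($y{\left(E \right)} = 3 - E E = 3 - E^{2}$)
$T{\left(Q,K \right)} = 99 + K$
$\frac{-45 - -2214}{y{\left(-153 \right)}} + \frac{t{\left(-191 \right)}}{T{\left(c,181 \right)}} = \frac{-45 - -2214}{3 - \left(-153\right)^{2}} + \frac{\left(-191\right)^{2}}{99 + 181} = \frac{-45 + 2214}{3 - 23409} + \frac{36481}{280} = \frac{2169}{3 - 23409} + 36481 \cdot \frac{1}{280} = \frac{2169}{-23406} + \frac{36481}{280} = 2169 \left(- \frac{1}{23406}\right) + \frac{36481}{280} = - \frac{723}{7802} + \frac{36481}{280} = \frac{142211161}{1092280}$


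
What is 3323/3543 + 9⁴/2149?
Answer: 30386750/7613907 ≈ 3.9910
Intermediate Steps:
3323/3543 + 9⁴/2149 = 3323*(1/3543) + 6561*(1/2149) = 3323/3543 + 6561/2149 = 30386750/7613907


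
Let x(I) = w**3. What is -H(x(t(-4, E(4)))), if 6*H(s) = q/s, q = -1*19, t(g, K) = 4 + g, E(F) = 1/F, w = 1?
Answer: 19/6 ≈ 3.1667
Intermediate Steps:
x(I) = 1 (x(I) = 1**3 = 1)
q = -19
H(s) = -19/(6*s) (H(s) = (-19/s)/6 = -19/(6*s))
-H(x(t(-4, E(4)))) = -(-19)/(6*1) = -(-19)/6 = -1*(-19/6) = 19/6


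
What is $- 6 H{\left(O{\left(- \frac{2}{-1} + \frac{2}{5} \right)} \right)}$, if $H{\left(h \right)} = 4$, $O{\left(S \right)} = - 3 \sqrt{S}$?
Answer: $-24$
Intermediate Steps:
$- 6 H{\left(O{\left(- \frac{2}{-1} + \frac{2}{5} \right)} \right)} = \left(-6\right) 4 = -24$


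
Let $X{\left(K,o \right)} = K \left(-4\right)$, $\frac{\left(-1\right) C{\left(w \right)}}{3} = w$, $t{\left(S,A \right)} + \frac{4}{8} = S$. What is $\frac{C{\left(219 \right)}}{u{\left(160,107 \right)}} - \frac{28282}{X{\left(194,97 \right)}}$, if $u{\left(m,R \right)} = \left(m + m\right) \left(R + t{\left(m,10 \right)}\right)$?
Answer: $\frac{301422391}{8272160} \approx 36.438$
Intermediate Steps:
$t{\left(S,A \right)} = - \frac{1}{2} + S$
$C{\left(w \right)} = - 3 w$
$X{\left(K,o \right)} = - 4 K$
$u{\left(m,R \right)} = 2 m \left(- \frac{1}{2} + R + m\right)$ ($u{\left(m,R \right)} = \left(m + m\right) \left(R + \left(- \frac{1}{2} + m\right)\right) = 2 m \left(- \frac{1}{2} + R + m\right)$)
$\frac{C{\left(219 \right)}}{u{\left(160,107 \right)}} - \frac{28282}{X{\left(194,97 \right)}} = \frac{\left(-3\right) 219}{160 \left(-1 + 2 \cdot 107 + 2 \cdot 160\right)} - \frac{28282}{\left(-4\right) 194} = - \frac{657}{160 \left(-1 + 214 + 320\right)} - \frac{28282}{-776} = - \frac{657}{160 \cdot 533} - - \frac{14141}{388} = - \frac{657}{85280} + \frac{14141}{388} = \frac{301422391}{8272160}$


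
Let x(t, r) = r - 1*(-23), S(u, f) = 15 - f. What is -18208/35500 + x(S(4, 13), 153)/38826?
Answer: -87586976/172290375 ≈ -0.50837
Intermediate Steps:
x(t, r) = 23 + r (x(t, r) = r + 23 = 23 + r)
-18208/35500 + x(S(4, 13), 153)/38826 = -18208/35500 + (23 + 153)/38826 = -18208*1/35500 + 176*(1/38826) = -4552/8875 + 88/19413 = -87586976/172290375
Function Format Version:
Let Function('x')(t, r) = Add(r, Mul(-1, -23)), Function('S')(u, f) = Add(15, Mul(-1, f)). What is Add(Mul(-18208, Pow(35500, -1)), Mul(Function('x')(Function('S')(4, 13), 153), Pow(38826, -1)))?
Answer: Rational(-87586976, 172290375) ≈ -0.50837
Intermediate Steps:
Function('x')(t, r) = Add(23, r) (Function('x')(t, r) = Add(r, 23) = Add(23, r))
Add(Mul(-18208, Pow(35500, -1)), Mul(Function('x')(Function('S')(4, 13), 153), Pow(38826, -1))) = Add(Mul(-18208, Pow(35500, -1)), Mul(Add(23, 153), Pow(38826, -1))) = Add(Mul(-18208, Rational(1, 35500)), Mul(176, Rational(1, 38826))) = Add(Rational(-4552, 8875), Rational(88, 19413)) = Rational(-87586976, 172290375)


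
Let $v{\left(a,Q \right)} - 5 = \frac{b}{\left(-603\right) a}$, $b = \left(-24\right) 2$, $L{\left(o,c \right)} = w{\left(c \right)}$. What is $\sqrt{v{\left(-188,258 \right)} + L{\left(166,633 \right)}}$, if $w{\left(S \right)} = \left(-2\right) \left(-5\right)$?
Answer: $\frac{\sqrt{1338649347}}{9447} \approx 3.8729$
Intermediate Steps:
$w{\left(S \right)} = 10$
$L{\left(o,c \right)} = 10$
$b = -48$
$v{\left(a,Q \right)} = 5 + \frac{16}{201 a}$ ($v{\left(a,Q \right)} = 5 - \frac{48}{\left(-603\right) a} = 5 - 48 \left(- \frac{1}{603 a}\right) = 5 + \frac{16}{201 a}$)
$\sqrt{v{\left(-188,258 \right)} + L{\left(166,633 \right)}} = \sqrt{\left(5 + \frac{16}{201 \left(-188\right)}\right) + 10} = \sqrt{\left(5 + \frac{16}{201} \left(- \frac{1}{188}\right)\right) + 10} = \sqrt{\left(5 - \frac{4}{9447}\right) + 10} = \sqrt{\frac{47231}{9447} + 10} = \sqrt{\frac{141701}{9447}} = \frac{\sqrt{1338649347}}{9447}$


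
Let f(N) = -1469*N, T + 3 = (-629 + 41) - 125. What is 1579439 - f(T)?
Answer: 527635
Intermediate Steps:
T = -716 (T = -3 + ((-629 + 41) - 125) = -3 + (-588 - 125) = -3 - 713 = -716)
1579439 - f(T) = 1579439 - (-1469)*(-716) = 1579439 - 1*1051804 = 1579439 - 1051804 = 527635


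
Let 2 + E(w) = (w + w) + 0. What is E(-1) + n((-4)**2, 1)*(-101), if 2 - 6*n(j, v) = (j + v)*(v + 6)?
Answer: 3931/2 ≈ 1965.5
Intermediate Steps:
E(w) = -2 + 2*w (E(w) = -2 + ((w + w) + 0) = -2 + (2*w + 0) = -2 + 2*w)
n(j, v) = 1/3 - (6 + v)*(j + v)/6 (n(j, v) = 1/3 - (j + v)*(v + 6)/6 = 1/3 - (j + v)*(6 + v)/6 = 1/3 - (6 + v)*(j + v)/6)
E(-1) + n((-4)**2, 1)*(-101) = (-2 + 2*(-1)) + (1/3 - 1*(-4)**2 - 1*1 - 1/6*1**2 - 1/6*(-4)**2*1)*(-101) = (-2 - 2) + (1/3 - 1*16 - 1 - 1/6*1 - 1/6*16*1)*(-101) = -4 + (1/3 - 16 - 1 - 1/6 - 8/3)*(-101) = -4 - 39/2*(-101) = -4 + 3939/2 = 3931/2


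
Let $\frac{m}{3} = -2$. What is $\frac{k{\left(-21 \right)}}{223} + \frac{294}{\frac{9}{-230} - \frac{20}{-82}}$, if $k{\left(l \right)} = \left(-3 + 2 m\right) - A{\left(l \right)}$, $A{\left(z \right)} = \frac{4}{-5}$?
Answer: $\frac{3091111199}{2153065} \approx 1435.7$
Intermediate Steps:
$m = -6$ ($m = 3 \left(-2\right) = -6$)
$A{\left(z \right)} = - \frac{4}{5}$ ($A{\left(z \right)} = 4 \left(- \frac{1}{5}\right) = - \frac{4}{5}$)
$k{\left(l \right)} = - \frac{71}{5}$ ($k{\left(l \right)} = \left(-3 + 2 \left(-6\right)\right) - - \frac{4}{5} = \left(-3 - 12\right) + \frac{4}{5} = -15 + \frac{4}{5} = - \frac{71}{5}$)
$\frac{k{\left(-21 \right)}}{223} + \frac{294}{\frac{9}{-230} - \frac{20}{-82}} = - \frac{71}{5 \cdot 223} + \frac{294}{\frac{9}{-230} - \frac{20}{-82}} = \left(- \frac{71}{5}\right) \frac{1}{223} + \frac{294}{9 \left(- \frac{1}{230}\right) - - \frac{10}{41}} = - \frac{71}{1115} + \frac{294}{- \frac{9}{230} + \frac{10}{41}} = - \frac{71}{1115} + \frac{294}{\frac{1931}{9430}} = - \frac{71}{1115} + 294 \cdot \frac{9430}{1931} = - \frac{71}{1115} + \frac{2772420}{1931} = \frac{3091111199}{2153065}$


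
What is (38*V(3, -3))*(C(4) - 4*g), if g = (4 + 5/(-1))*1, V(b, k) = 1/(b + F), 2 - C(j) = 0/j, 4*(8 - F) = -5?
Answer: 912/49 ≈ 18.612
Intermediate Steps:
F = 37/4 (F = 8 - 1/4*(-5) = 8 + 5/4 = 37/4 ≈ 9.2500)
C(j) = 2 (C(j) = 2 - 0/j = 2 - 1*0 = 2 + 0 = 2)
V(b, k) = 1/(37/4 + b) (V(b, k) = 1/(b + 37/4) = 1/(37/4 + b))
g = -1 (g = (4 + 5*(-1))*1 = (4 - 5)*1 = -1*1 = -1)
(38*V(3, -3))*(C(4) - 4*g) = (38*(4/(37 + 4*3)))*(2 - 4*(-1)) = (38*(4/(37 + 12)))*(2 + 4) = (38*(4/49))*6 = (152/49)*6 = 912/49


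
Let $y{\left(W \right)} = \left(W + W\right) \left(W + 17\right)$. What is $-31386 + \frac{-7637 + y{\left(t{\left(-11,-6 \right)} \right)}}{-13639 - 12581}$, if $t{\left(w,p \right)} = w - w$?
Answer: $- \frac{822933283}{26220} \approx -31386.0$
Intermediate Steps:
$t{\left(w,p \right)} = 0$
$y{\left(W \right)} = 2 W \left(17 + W\right)$
$-31386 + \frac{-7637 + y{\left(t{\left(-11,-6 \right)} \right)}}{-13639 - 12581} = -31386 + \frac{-7637 + 2 \cdot 0 \left(17 + 0\right)}{-13639 - 12581} = -31386 + \frac{-7637 + 2 \cdot 0 \cdot 17}{-26220} = -31386 + \left(-7637 + 0\right) \left(- \frac{1}{26220}\right) = -31386 - - \frac{7637}{26220} = -31386 + \frac{7637}{26220} = - \frac{822933283}{26220}$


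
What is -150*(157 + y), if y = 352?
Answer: -76350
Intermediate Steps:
-150*(157 + y) = -150*(157 + 352) = -150*509 = -76350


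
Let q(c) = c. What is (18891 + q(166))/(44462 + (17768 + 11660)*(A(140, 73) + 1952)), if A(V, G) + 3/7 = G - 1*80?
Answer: 19057/57269310 ≈ 0.00033276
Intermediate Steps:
A(V, G) = -563/7 + G (A(V, G) = -3/7 + (G - 1*80) = -3/7 + (G - 80) = -3/7 + (-80 + G) = -563/7 + G)
(18891 + q(166))/(44462 + (17768 + 11660)*(A(140, 73) + 1952)) = (18891 + 166)/(44462 + (17768 + 11660)*((-563/7 + 73) + 1952)) = 19057/(44462 + 29428*(-52/7 + 1952)) = 19057/(44462 + 29428*(13612/7)) = 19057/(44462 + 57224848) = 19057/57269310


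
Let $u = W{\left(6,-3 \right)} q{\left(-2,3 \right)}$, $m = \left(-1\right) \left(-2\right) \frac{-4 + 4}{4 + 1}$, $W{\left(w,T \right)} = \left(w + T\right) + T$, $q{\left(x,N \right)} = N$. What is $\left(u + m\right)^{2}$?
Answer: $0$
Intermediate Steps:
$W{\left(w,T \right)} = w + 2 T$ ($W{\left(w,T \right)} = \left(T + w\right) + T = w + 2 T$)
$m = 0$ ($m = 2 \cdot \frac{0}{5} = 2 \cdot 0 \cdot \frac{1}{5} = 2 \cdot 0 = 0$)
$u = 0$ ($u = \left(6 + 2 \left(-3\right)\right) 3 = \left(6 - 6\right) 3 = 0 \cdot 3 = 0$)
$\left(u + m\right)^{2} = \left(0 + 0\right)^{2} = 0^{2} = 0$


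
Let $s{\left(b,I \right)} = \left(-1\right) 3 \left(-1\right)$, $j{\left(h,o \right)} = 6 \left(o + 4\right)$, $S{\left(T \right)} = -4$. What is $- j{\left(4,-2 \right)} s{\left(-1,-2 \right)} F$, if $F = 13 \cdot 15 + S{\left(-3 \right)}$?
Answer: $-6876$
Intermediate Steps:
$j{\left(h,o \right)} = 24 + 6 o$ ($j{\left(h,o \right)} = 6 \left(4 + o\right) = 24 + 6 o$)
$s{\left(b,I \right)} = 3$ ($s{\left(b,I \right)} = \left(-3\right) \left(-1\right) = 3$)
$F = 191$ ($F = 13 \cdot 15 - 4 = 195 - 4 = 191$)
$- j{\left(4,-2 \right)} s{\left(-1,-2 \right)} F = - (24 + 6 \left(-2\right)) 3 \cdot 191 = - (24 - 12) 3 \cdot 191 = \left(-1\right) 12 \cdot 3 \cdot 191 = \left(-12\right) 3 \cdot 191 = \left(-36\right) 191 = -6876$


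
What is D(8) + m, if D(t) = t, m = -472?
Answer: -464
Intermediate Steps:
D(8) + m = 8 - 472 = -464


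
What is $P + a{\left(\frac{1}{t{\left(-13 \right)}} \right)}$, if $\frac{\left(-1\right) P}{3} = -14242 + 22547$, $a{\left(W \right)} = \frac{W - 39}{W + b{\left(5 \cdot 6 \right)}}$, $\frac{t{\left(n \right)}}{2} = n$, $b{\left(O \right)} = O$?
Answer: $- \frac{19409800}{779} \approx -24916.0$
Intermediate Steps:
$t{\left(n \right)} = 2 n$
$a{\left(W \right)} = \frac{-39 + W}{30 + W}$ ($a{\left(W \right)} = \frac{W - 39}{W + 5 \cdot 6} = \frac{-39 + W}{W + 30} = \frac{-39 + W}{30 + W}$)
$P = -24915$ ($P = - 3 \left(-14242 + 22547\right) = \left(-3\right) 8305 = -24915$)
$P + a{\left(\frac{1}{t{\left(-13 \right)}} \right)} = -24915 + \frac{-39 + \frac{1}{2 \left(-13\right)}}{30 + \frac{1}{2 \left(-13\right)}} = -24915 + \frac{-39 + \frac{1}{-26}}{30 + \frac{1}{-26}} = -24915 + \frac{-39 - \frac{1}{26}}{30 - \frac{1}{26}} = -24915 + \frac{1}{\frac{779}{26}} \left(- \frac{1015}{26}\right) = -24915 + \frac{26}{779} \left(- \frac{1015}{26}\right) = -24915 - \frac{1015}{779} = - \frac{19409800}{779}$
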